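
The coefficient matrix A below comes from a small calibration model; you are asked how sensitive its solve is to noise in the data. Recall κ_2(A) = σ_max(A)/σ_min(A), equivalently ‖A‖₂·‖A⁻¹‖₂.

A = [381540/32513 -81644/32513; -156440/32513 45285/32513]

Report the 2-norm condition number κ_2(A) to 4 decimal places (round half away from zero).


form AᵀA = [1006190800/6255001 -226241640/6255001; -226241640/6255001 51576769/6255001] with trace 629249/3721 and determinant 67600/3721
solving λ² − 629249/3721·λ + 67600/3721 = 0 gives λ = 169, 400/3721
κ_2(A) = √(λ_max/λ_min) = √(169 / (400/3721)) = 39.6500

39.6500


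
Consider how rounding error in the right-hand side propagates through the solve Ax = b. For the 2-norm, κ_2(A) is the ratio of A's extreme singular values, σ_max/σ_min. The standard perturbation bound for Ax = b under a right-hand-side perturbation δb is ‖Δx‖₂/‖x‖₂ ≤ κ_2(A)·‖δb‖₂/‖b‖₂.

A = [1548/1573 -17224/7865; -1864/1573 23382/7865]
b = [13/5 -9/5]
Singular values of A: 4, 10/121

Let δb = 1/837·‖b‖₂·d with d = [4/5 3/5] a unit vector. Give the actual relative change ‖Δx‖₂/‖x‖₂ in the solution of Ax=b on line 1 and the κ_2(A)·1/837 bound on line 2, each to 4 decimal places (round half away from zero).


σ_max = 4, σ_min = 10/121
κ = σ_max/σ_min = 4/(10/121) = 48.4000
worst-case relative error ≤ 48.4000 × 1/837 = 0.0578
solve Ax = b  →  x = [11.4577 3.9615]
2-norm of b is 3.1623; of x, 12.1232
Δx = A⁻¹·δb where δb = 1/837·3.1623·d; ‖Δx‖ = 0.0457
realised ‖Δx‖/‖x‖ = 0.0038
tightness: 0.0038 against a bound of 0.0578 (unrounded ratio ≈ 0.0652)

0.0038
0.0578


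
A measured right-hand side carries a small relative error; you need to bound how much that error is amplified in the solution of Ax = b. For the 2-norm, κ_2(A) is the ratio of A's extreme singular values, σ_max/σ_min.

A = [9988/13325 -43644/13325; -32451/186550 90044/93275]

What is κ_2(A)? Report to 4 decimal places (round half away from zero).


form AᵀA = [32969689/55681444 -36513450/13920361; -36513450/13920361 162308896/13920361] with trace 405833/33124 and determinant 4/169
λ_max, λ_min = (405833/33124 ± √164596547025/1097199376)/2 = 49/4, 16/8281
σ_max=√(49/4)=(7/2), σ_min=√(16/8281)=(4/91) → κ = 79.6250

79.6250


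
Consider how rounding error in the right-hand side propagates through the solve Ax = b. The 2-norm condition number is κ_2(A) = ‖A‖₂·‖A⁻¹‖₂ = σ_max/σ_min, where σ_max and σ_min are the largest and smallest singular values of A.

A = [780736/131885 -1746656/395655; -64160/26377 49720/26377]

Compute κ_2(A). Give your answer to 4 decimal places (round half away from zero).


152.1750

M = AᵀA = [4215747584/102921025 -9484792064/308763075; -9484792064/308763075 21343342144/926289225]. tr(M)=2371402816/37051569, det(M)=6553600/37051569
eigenvalues of AᵀA: λ = (tr ± √(tr²−4·det))/2 = 64, 102400/37051569
κ = σ_max/σ_min = 8/(320/6087) = 152.1750


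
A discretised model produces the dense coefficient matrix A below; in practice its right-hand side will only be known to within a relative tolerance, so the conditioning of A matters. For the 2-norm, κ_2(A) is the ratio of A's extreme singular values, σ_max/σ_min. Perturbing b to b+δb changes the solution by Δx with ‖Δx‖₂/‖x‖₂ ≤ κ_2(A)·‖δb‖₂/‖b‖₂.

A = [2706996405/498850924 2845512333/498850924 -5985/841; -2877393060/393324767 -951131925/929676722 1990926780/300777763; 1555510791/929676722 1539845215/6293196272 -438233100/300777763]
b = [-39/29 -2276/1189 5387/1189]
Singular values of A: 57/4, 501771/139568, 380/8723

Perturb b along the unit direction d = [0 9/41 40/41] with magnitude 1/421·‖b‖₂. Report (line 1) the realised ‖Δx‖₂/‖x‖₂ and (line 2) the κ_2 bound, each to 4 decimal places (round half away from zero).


from the listed singular values, σ₁ = 57/4, σ_n = 380/8723
condition number: (57/4) ÷ (380/8723) = 327.1125
κ_2(A)·‖δb‖/‖b‖ = 0.7770
solve Ax = b  →  x = [56.3124 29.0876 66.4427]
‖b‖ = 5.0990, ‖x‖ = 91.8249
re-solving with b+δb shifts x by Δx of norm 0.2780
dividing the unrounded norms, ‖Δx‖/‖x‖ = 0.0030
so the bound overstates the realised error by a factor of ≈ 256.6188 (computed from the unrounded values)

0.0030
0.7770


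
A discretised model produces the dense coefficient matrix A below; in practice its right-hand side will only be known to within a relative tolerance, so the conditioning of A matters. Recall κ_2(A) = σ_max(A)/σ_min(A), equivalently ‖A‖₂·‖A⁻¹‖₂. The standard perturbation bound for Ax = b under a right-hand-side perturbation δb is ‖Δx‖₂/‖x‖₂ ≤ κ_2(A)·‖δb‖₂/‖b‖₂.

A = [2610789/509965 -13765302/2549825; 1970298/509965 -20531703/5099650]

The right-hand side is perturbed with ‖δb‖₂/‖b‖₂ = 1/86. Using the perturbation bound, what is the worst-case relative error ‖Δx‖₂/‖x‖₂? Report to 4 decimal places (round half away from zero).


4.0895

form AᵀA = [427931736453/10402572049 -2246603428881/52012860245; -2246603428881/52012860245 47179399387401/1040257204900] with trace 106982845461/1236928900 and determinant 74805201/1236928900
char-poly roots: 8649/100 and 8649/12369289
κ_2(A) = √(λ_max/λ_min) = √((8649/100) / (8649/12369289)) = 351.7000
worst-case relative error ≤ 351.7000 × 1/86 = 4.0895


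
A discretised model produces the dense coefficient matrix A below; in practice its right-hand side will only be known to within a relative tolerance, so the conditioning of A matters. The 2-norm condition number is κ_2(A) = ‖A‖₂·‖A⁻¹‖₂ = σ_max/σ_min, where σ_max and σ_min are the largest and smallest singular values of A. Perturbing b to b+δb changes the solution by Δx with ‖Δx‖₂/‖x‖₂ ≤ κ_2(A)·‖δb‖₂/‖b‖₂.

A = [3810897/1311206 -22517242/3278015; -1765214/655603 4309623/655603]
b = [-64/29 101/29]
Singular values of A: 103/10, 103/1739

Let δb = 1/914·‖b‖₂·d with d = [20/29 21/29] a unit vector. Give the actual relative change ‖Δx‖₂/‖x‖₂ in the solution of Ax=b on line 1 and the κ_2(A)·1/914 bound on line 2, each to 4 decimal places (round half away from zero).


largest singular value 103/10, smallest 103/1739
κ = σ_max/σ_min = (103/10)/(103/1739) = 173.9000
worst-case relative error ≤ 173.9000 × 1/914 = 0.1903
solve Ax = b  →  x = [15.4354 6.8521]
‖b‖ = 4.1231, ‖x‖ = 16.8880
with δb = [0.0031 0.0033], A·Δx = δb → ‖Δx‖ = 0.0762
relative error = 0.0045
tightness: 0.0045 against a bound of 0.1903 (unrounded ratio ≈ 0.0237)

0.0045
0.1903


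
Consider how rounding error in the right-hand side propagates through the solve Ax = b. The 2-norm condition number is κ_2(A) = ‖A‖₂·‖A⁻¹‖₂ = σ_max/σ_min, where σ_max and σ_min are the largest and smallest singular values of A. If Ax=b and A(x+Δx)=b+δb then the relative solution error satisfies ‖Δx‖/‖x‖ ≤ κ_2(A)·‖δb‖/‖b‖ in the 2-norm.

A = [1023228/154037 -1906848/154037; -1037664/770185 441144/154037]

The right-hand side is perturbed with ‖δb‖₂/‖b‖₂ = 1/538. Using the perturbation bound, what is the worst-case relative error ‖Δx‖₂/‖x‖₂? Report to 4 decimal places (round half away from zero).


0.1643

AᵀA = [16211561616/352876225 -6075824256/70575245; -6075824256/70575245 2278808640/14115049]; tr = 253224144/1221025, det = 6718464/1221025
char-poly roots: 5184/25 and 1296/48841
κ = σ_max/σ_min = (72/5)/(36/221) = 88.4000
worst-case relative error ≤ 88.4000 × 1/538 = 0.1643


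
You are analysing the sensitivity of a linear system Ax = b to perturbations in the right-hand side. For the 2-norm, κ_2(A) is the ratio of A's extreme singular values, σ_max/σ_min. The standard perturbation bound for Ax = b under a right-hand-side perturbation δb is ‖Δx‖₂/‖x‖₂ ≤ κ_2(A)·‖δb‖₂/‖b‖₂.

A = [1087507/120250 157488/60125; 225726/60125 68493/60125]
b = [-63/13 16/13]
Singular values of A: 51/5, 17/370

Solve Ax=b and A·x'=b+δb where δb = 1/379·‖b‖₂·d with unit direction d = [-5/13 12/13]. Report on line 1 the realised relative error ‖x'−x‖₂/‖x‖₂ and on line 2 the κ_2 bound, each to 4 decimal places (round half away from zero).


0.0044
0.5858

σ_max = 51/5, σ_min = 17/370
κ = σ_max/σ_min = (51/5)/(17/370) = 222.0000
bound on ‖Δx‖/‖x‖: κ·ε = 222.0000·1/379 = 0.5858
solve Ax = b  →  x = [-18.6588 62.5725]
2-norm of b is 5.0000; of x, 65.2953
Δx = A⁻¹·δb where δb = 1/379·5.0000·d; ‖Δx‖ = 0.2871
realised ‖Δx‖/‖x‖ = 0.0044
realised/bound (from unrounded values) ≈ 0.0075


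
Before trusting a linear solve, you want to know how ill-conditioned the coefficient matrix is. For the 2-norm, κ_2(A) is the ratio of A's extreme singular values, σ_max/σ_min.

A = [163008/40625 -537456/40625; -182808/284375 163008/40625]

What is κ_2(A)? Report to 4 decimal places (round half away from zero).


27.3000

form AᵀA = [2136684096/129390625 -1028906496/18484375; -1028906496/18484375 504688896/2640625] with trace 42986304/207025 and determinant 11943936/207025
char-poly roots: 5184/25 and 2304/8281
κ_2(A) = √(λ_max/λ_min) = √((5184/25) / (2304/8281)) = 27.3000


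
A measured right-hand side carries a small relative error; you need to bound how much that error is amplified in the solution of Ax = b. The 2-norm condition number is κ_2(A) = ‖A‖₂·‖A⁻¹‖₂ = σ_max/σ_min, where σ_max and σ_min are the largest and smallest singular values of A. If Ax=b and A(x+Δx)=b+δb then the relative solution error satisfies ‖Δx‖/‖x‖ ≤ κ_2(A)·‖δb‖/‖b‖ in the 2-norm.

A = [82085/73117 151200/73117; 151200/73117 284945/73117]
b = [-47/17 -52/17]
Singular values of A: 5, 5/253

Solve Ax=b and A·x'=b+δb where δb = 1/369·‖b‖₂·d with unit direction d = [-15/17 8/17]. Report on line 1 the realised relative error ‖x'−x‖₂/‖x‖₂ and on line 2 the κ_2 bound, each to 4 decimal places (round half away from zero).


largest singular value 5, smallest 5/253
κ = σ_max/σ_min = 5/(5/253) = 253.0000
bound on ‖Δx‖/‖x‖: κ·ε = 253.0000·1/369 = 0.6856
solve Ax = b  →  x = [-45.0235 23.1059]
2-norm of b is 4.1231; of x, 50.6063
re-solving with b+δb shifts x by Δx of norm 0.5654
dividing the unrounded norms, ‖Δx‖/‖x‖ = 0.0112
realised/bound (from unrounded values) ≈ 0.0163

0.0112
0.6856


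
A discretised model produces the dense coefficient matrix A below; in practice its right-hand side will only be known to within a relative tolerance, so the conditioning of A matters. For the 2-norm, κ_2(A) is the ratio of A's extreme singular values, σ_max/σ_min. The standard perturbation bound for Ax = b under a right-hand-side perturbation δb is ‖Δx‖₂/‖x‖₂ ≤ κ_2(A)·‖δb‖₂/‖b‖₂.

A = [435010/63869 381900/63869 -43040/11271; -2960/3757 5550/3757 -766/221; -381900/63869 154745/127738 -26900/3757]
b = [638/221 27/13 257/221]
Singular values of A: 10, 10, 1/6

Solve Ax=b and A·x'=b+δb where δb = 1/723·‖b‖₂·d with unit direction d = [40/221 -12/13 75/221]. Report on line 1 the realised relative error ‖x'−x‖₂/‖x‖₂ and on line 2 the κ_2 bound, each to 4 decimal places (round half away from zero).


0.0052
0.0830

largest singular value 10, smallest 1/6
κ_2(A) = 10 / (1/6) = 60.0000
κ_2(A)·‖δb‖/‖b‖ = 0.0830
solve Ax = b  →  x = [2.6014 -4.4526 -3.0882]
‖b‖₂ = 3.7417 and ‖x‖₂ = 6.0108
with δb = [0.0009 -0.0048 0.0018], A·Δx = δb → ‖Δx‖ = 0.0311
relative error = 0.0052
tightness: 0.0052 against a bound of 0.0830 (unrounded ratio ≈ 0.0622)


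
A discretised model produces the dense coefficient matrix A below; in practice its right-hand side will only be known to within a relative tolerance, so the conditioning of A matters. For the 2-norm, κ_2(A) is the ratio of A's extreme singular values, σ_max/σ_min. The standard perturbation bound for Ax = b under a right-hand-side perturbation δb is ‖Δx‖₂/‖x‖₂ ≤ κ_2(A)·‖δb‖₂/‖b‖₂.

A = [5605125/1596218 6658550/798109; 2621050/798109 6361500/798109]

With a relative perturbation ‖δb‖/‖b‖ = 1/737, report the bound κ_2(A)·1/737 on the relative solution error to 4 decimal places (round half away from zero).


form AᵀA = [70032150625/3029621764 42015234375/757405441; 42015234375/757405441 100838252500/757405441] with trace 2801095625/17926756 and determinant 1562500/4481689
eigenvalues of AᵀA: λ = (tr ± √(tr²−4·det))/2 = 625/4, 10000/4481689
κ_2(A) = √(λ_max/λ_min) = √((625/4) / (10000/4481689)) = 264.6250
κ_2(A)·‖δb‖/‖b‖ = 0.3591

0.3591


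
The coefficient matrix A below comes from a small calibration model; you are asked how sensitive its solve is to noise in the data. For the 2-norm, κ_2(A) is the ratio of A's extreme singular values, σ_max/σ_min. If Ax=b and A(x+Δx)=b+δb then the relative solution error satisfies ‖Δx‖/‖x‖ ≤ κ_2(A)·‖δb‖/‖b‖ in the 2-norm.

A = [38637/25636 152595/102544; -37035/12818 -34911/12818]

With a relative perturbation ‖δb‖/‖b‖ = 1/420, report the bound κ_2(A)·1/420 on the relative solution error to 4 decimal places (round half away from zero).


0.2476

AᵀA = [24149421/2274064 91981575/9096256; 91981575/9096256 350474121/36385024]; tr = 876177/43264, det = 6561/173056
char-poly roots: 81/4 and 81/43264
κ_2(A) = √(λ_max/λ_min) = √((81/4) / (81/43264)) = 104.0000
perturbation bound = 104.0000·1/420 = 0.2476


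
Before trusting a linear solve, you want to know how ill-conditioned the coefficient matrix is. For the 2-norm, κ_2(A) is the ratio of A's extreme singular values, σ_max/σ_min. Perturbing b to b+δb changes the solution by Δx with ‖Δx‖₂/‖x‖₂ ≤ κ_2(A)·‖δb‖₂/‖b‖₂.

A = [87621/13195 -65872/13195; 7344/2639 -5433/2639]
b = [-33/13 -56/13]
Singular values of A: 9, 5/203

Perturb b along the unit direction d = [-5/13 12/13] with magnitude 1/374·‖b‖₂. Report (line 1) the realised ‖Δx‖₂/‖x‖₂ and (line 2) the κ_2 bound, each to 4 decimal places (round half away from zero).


0.0045
0.9770

σ_max = 9, σ_min = 5/203
condition number: 9 ÷ (5/203) = 365.4000
worst-case relative error ≤ 365.4000 × 1/374 = 0.9770
solve Ax = b  →  x = [-73.4356 -97.1733]
2-norm of b is 5.0000; of x, 121.8008
δb = ε·‖b‖·d = [-0.0051 0.0123]; solving A·Δx = δb gives ‖Δx‖ = 0.5428
dividing the unrounded norms, ‖Δx‖/‖x‖ = 0.0045
so the bound overstates the realised error by a factor of ≈ 219.2415 (computed from the unrounded values)


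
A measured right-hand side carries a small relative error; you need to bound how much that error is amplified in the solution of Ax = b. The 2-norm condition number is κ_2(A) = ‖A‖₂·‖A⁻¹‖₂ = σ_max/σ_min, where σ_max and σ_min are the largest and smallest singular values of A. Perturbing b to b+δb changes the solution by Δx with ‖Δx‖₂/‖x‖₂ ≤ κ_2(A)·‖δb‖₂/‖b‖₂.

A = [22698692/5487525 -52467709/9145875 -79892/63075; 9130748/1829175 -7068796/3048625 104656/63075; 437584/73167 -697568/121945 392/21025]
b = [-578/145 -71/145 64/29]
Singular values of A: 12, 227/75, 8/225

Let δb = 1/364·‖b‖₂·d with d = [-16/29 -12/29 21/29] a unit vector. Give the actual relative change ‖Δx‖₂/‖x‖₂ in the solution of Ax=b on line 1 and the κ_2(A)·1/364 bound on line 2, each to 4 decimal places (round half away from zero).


0.0031
0.9272

from the listed singular values, σ₁ = 12, σ_n = 8/225
condition number: 12 ÷ (8/225) = 337.5000
bound on ‖Δx‖/‖x‖: κ·ε = 337.5000·1/364 = 0.9272
solve Ax = b  →  x = [-53.2381 -55.7791 81.9212]
‖b‖₂ = 4.5826 and ‖x‖₂ = 112.5020
with δb = [-0.0069 -0.0052 0.0091], A·Δx = δb → ‖Δx‖ = 0.3541
relative error = 0.0031
so the bound overstates the realised error by a factor of ≈ 294.5993 (computed from the unrounded values)


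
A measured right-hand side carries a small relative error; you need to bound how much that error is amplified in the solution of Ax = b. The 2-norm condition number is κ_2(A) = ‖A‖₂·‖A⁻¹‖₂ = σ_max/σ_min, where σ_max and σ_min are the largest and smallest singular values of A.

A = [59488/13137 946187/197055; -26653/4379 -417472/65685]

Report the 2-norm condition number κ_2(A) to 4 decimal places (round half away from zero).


271.8000

M = AᵀA = [9932263825/172580769 31285740640/517742307; 31285740640/517742307 98552627041/1553226921]. tr(M)=223475626/1846881, det(M)=366025/1846881
solving λ² − 223475626/1846881·λ + 366025/1846881 = 0 gives λ = 121, 3025/1846881
κ = σ_max/σ_min = 11/(55/1359) = 271.8000


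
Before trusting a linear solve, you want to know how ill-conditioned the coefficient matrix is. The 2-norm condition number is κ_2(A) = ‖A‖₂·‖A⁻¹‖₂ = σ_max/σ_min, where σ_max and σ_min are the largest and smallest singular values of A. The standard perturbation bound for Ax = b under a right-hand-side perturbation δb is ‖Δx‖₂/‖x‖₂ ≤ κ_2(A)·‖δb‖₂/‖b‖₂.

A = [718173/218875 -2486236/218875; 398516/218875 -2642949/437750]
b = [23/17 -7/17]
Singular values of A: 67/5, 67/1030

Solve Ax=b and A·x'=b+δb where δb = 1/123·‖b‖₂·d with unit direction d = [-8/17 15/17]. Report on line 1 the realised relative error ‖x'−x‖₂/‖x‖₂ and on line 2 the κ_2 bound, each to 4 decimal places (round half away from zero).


from the listed singular values, σ₁ = 67/5, σ_n = 67/1030
κ = σ_max/σ_min = (67/5)/(67/1030) = 206.0000
bound on ‖Δx‖/‖x‖: κ·ε = 206.0000·1/123 = 1.6748
solve Ax = b  →  x = [-14.7373 -4.3761]
‖b‖ = 1.4142, ‖x‖ = 15.3733
with δb = [-0.0054 0.0101], A·Δx = δb → ‖Δx‖ = 0.1768
realised ‖Δx‖/‖x‖ = 0.0115
tightness: 0.0115 against a bound of 1.6748 (unrounded ratio ≈ 0.0069)

0.0115
1.6748


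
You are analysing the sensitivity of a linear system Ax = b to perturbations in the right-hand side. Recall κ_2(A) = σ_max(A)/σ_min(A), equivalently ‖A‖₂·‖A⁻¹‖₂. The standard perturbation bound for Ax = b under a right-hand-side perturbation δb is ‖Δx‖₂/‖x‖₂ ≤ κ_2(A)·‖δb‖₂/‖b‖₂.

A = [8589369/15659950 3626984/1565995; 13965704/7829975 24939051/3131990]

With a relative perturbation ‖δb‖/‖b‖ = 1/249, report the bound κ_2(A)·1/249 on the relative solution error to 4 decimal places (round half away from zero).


1.2271

form AᵀA = [1366305300289/392374454404 1517779632960/98093613601; 1517779632960/98093613601 26983052661025/392374454404] with trace 8432289697/116708642 and determinant 52200625/933669136
solving λ² − 8432289697/116708642·λ + 52200625/933669136 = 0 gives λ = 289/4, 180625/233417284
σ_max=√(289/4)=(17/2), σ_min=√(180625/233417284)=(425/15278) → κ = 305.5600
worst-case relative error ≤ 305.5600 × 1/249 = 1.2271


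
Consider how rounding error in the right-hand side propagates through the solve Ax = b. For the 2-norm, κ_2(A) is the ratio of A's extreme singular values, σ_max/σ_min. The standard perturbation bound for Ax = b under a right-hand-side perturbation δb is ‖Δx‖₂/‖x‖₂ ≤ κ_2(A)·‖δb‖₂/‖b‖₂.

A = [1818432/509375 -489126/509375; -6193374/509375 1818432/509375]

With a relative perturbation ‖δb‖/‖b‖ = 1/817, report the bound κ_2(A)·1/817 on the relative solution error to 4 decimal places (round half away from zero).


AᵀA = [66663322308/415140625 -19442674944/415140625; -19442674944/415140625 5673502692/415140625]; tr = 23147784/132845, det = 18974736/16605625
λ_max, λ_min = (23147784/132845 ± √13393481043723264/441194850625)/2 = 4356/25, 4356/664225
so κ_2 = √((4356/25) / (4356/664225)) = 163.0000
κ_2(A)·‖δb‖/‖b‖ = 0.1995

0.1995


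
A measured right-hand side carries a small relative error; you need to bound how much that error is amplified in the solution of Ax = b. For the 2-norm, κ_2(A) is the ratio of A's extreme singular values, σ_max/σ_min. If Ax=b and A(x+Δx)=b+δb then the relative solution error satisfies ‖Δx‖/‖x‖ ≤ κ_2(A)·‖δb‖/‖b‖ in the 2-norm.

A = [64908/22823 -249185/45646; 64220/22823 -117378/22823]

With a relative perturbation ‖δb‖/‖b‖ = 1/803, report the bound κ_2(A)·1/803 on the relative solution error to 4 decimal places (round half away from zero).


0.1225

form AᵀA = [9913504/619369 -18579150/619369; -18579150/619369 139362121/2477476] with trace 179016137/2477476 and determinant 334084/619369
λ_max, λ_min = (179016137/2477476 ± √32033534344931025/6137887330576)/2 = 289/4, 4624/619369
κ = σ_max/σ_min = (17/2)/(68/787) = 98.3750
perturbation bound = 98.3750·1/803 = 0.1225


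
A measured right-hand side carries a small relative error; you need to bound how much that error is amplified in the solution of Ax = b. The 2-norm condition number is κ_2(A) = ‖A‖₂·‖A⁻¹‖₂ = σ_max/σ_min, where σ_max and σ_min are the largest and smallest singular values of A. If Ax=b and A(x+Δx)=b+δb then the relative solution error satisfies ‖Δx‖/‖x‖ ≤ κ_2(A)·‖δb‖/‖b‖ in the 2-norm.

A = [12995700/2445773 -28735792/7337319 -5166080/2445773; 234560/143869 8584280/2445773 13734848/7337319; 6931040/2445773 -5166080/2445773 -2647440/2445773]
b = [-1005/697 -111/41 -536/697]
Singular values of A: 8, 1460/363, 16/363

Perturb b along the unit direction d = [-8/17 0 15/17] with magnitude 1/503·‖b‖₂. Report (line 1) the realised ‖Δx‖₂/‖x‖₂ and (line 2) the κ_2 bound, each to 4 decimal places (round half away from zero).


0.1886
0.3608

largest singular value 8, smallest 16/363
κ_2(A) = 8 / (16/363) = 181.5000
κ_2(A)·‖δb‖/‖b‖ = 0.3608
solve Ax = b  →  x = [-0.6263 -0.3740 -0.1995]
‖b‖ = 3.1623, ‖x‖ = 0.7563
with δb = [-0.0030 0.0000 0.0055], A·Δx = δb → ‖Δx‖ = 0.1426
realised ‖Δx‖/‖x‖ = 0.1886
so the bound overstates the realised error by a factor of ≈ 1.9133 (computed from the unrounded values)


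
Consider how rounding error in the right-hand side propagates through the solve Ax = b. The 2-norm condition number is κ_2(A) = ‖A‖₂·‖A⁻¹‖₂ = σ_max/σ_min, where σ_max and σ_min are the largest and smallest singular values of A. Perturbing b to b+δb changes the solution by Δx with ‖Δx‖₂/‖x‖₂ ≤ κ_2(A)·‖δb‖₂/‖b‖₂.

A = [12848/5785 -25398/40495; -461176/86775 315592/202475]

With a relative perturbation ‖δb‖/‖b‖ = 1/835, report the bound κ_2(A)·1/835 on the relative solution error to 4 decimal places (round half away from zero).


form AᵀA = [1478250304/44555625 -1006017568/103963125; -1006017568/103963125 684761956/242580625] with trace 125755396/3493161 and determinant 6400/388129
eigenvalues of AᵀA: λ = (tr ± √(tr²−4·det))/2 = 36, 1600/3493161
κ_2(A) = √(λ_max/λ_min) = √(36 / (1600/3493161)) = 280.3500
bound on ‖Δx‖/‖x‖: κ·ε = 280.3500·1/835 = 0.3357

0.3357


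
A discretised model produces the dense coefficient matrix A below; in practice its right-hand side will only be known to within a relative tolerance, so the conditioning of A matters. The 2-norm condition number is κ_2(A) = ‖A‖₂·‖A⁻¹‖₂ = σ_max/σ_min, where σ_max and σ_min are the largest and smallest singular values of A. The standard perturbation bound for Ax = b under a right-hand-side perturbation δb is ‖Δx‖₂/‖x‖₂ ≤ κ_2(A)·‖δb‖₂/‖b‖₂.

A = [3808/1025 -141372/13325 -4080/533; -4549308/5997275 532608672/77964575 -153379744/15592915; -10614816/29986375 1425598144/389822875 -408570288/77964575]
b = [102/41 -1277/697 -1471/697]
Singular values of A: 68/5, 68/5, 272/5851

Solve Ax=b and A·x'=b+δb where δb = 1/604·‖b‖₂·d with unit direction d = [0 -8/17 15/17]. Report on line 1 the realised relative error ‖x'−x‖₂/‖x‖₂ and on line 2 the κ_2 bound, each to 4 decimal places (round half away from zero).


0.0062
0.4844

from the listed singular values, σ₁ = 68/5, σ_n = 272/5851
κ = σ_max/σ_min = (68/5)/(272/5851) = 292.5500
worst-case relative error ≤ 292.5500 × 1/604 = 0.4844
solve Ax = b  →  x = [-20.5888 -5.8118 -2.2623]
2-norm of b is 3.7417; of x, 21.5127
re-solving with b+δb shifts x by Δx of norm 0.1333
relative error = 0.0062
tightness: 0.0062 against a bound of 0.4844 (unrounded ratio ≈ 0.0128)


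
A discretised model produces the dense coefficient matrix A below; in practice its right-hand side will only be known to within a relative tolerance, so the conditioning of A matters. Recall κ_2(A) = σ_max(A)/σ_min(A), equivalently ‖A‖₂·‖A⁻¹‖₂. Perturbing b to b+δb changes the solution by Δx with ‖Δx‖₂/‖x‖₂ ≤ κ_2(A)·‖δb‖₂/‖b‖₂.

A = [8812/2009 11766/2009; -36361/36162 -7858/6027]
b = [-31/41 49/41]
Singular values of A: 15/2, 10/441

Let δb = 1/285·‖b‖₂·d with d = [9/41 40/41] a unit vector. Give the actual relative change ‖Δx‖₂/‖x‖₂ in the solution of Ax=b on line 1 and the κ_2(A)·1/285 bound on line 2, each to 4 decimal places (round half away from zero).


0.0050
1.1605

from the listed singular values, σ₁ = 15/2, σ_n = 10/441
κ = σ_max/σ_min = (15/2)/(10/441) = 330.7500
perturbation bound = 330.7500·1/285 = 1.1605
solve Ax = b  →  x = [-35.3600 26.3533]
2-norm of b is 1.4142; of x, 44.1002
with δb = [0.0011 0.0048], A·Δx = δb → ‖Δx‖ = 0.2188
relative error = 0.0050
realised/bound (from unrounded values) ≈ 0.0043


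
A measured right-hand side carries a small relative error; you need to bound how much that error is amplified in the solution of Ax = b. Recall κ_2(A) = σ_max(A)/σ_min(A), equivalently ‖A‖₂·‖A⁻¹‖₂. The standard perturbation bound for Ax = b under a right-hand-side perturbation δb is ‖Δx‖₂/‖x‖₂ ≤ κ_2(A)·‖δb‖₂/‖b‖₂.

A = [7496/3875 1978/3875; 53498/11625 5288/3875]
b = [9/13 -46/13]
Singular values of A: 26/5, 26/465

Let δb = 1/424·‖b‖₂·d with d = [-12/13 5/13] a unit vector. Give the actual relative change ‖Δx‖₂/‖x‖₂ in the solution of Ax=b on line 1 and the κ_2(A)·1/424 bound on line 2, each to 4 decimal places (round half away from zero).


0.0043
0.2193

from the listed singular values, σ₁ = 26/5, σ_n = 26/465
κ = σ_max/σ_min = (26/5)/(26/465) = 93.0000
κ_2(A)·‖δb‖/‖b‖ = 0.2193
solve Ax = b  →  x = [9.4615 -34.5000]
2-norm of b is 3.6056; of x, 35.7739
re-solving with b+δb shifts x by Δx of norm 0.1521
realised ‖Δx‖/‖x‖ = 0.0043
so the bound overstates the realised error by a factor of ≈ 51.5938 (computed from the unrounded values)


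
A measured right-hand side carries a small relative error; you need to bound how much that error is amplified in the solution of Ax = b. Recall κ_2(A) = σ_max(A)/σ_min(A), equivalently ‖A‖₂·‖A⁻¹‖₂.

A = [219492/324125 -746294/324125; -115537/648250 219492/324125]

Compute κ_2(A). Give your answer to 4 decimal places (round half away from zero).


M = AᵀA = [329689201/672364900 -282376458/168091225; -282376458/168091225 968210356/168091225]. tr(M)=168101225/26894596, det(M)=15625/6723649
λ_max, λ_min = (168101225/26894596 ± √28251298197500625/723319294003216)/2 = 25/4, 2500/6723649
so κ_2 = √((25/4) / (2500/6723649)) = 129.6500

129.6500


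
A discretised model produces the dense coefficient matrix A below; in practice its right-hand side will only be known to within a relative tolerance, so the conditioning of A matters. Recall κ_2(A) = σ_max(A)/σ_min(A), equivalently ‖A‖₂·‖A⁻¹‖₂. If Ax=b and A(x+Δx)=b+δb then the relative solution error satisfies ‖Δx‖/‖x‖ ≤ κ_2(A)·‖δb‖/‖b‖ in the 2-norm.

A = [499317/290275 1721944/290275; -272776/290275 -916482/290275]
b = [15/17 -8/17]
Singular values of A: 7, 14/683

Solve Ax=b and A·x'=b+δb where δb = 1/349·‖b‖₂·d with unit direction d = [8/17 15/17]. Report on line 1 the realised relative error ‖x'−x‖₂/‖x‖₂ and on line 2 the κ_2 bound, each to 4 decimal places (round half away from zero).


0.9785
0.9785

largest singular value 7, smallest 14/683
κ_2(A) = 7 / (14/683) = 341.5000
bound on ‖Δx‖/‖x‖: κ·ε = 341.5000·1/349 = 0.9785
solve Ax = b  →  x = [0.0400 0.1371]
‖b‖₂ = 1.0000 and ‖x‖₂ = 0.1429
re-solving with b+δb shifts x by Δx of norm 0.1398
dividing the unrounded norms, ‖Δx‖/‖x‖ = 0.9785
tightness: 0.9785 against a bound of 0.9785; the bound is attained (ratio 1)


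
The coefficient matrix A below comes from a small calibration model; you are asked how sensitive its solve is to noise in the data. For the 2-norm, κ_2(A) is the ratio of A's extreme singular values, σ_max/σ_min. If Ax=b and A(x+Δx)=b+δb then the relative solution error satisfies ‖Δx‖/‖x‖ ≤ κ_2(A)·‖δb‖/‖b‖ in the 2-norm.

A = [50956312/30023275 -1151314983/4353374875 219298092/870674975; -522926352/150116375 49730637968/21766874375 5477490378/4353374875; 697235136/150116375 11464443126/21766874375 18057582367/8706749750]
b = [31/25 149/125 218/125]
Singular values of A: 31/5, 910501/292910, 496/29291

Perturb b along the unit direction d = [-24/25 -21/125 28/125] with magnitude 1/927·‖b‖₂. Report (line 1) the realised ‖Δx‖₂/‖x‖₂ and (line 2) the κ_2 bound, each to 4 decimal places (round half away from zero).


σ_max = 31/5, σ_min = 496/29291
κ = σ_max/σ_min = (31/5)/(496/29291) = 366.1375
worst-case relative error ≤ 366.1375 × 1/927 = 0.3950
solve Ax = b  →  x = [13.1205 42.1386 -39.2435]
2-norm of b is 2.4495; of x, 59.0582
re-solving with b+δb shifts x by Δx of norm 0.1560
realised ‖Δx‖/‖x‖ = 0.0026
tightness: 0.0026 against a bound of 0.3950 (unrounded ratio ≈ 0.0067)

0.0026
0.3950


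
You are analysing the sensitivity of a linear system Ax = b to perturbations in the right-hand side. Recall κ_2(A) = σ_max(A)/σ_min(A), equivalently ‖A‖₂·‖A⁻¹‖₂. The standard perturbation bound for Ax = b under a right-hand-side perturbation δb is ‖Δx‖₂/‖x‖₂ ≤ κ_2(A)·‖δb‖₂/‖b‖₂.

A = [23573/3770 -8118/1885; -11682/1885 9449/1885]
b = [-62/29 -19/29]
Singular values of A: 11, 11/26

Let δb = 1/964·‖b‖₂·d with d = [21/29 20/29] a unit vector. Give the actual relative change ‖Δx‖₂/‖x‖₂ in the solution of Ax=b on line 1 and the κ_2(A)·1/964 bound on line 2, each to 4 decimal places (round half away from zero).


0.0012
0.0270

from the listed singular values, σ₁ = 11, σ_n = 11/26
condition number: 11 ÷ (11/26) = 26.0000
κ_2(A)·‖δb‖/‖b‖ = 0.0270
solve Ax = b  →  x = [-2.9091 -3.7273]
‖b‖₂ = 2.2361 and ‖x‖₂ = 4.7281
Δx = A⁻¹·δb where δb = 1/964·2.2361·d; ‖Δx‖ = 0.0055
realised ‖Δx‖/‖x‖ = 0.0012
realised/bound (from unrounded values) ≈ 0.0430


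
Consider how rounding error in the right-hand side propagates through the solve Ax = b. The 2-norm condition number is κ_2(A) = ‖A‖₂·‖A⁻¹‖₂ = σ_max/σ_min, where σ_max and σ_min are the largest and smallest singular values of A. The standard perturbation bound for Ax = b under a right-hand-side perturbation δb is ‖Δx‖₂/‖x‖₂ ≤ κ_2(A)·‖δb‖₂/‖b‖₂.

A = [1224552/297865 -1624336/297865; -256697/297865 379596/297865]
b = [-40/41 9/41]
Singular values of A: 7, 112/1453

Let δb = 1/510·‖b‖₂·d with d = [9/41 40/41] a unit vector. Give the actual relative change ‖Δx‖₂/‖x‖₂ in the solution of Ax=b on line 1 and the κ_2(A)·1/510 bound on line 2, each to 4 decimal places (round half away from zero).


0.1781
0.1781

largest singular value 7, smallest 112/1453
κ_2(A) = 7 / (112/1453) = 90.8125
bound on ‖Δx‖/‖x‖: κ·ε = 90.8125·1/510 = 0.1781
solve Ax = b  →  x = [-0.0857 0.1143]
2-norm of b is 1.0000; of x, 0.1429
δb = ε·‖b‖·d = [0.0004 0.0019]; solving A·Δx = δb gives ‖Δx‖ = 0.0254
dividing the unrounded norms, ‖Δx‖/‖x‖ = 0.1781
so the bound is sharp here: realised error equals the bound


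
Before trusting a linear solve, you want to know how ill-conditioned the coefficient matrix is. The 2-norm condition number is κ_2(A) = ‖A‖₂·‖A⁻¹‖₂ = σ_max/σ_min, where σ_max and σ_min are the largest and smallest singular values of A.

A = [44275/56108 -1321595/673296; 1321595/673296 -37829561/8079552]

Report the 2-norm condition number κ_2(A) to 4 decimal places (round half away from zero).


AᵀA = [12005284225/2682411264 -345688282555/32188935168; -345688282555/32188935168 9956142053209/386267222016]; tr = 69141437761/2285604864, det = 228765625/9142419456
char-poly roots: 121/4 and 1890625/2285604864
so κ_2 = √((121/4) / (1890625/2285604864)) = 191.2320

191.2320


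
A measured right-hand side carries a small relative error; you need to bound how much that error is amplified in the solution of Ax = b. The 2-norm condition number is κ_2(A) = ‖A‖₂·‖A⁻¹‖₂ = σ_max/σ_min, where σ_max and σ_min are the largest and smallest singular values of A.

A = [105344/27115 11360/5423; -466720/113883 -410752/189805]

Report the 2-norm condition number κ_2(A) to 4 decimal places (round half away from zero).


231.0000

form AᵀA = [12294439936/385533225 87425024/5140443; 87425024/5140443 388588544/42837025] with trace 54642688/1334025 and determinant 1048576/33350625
λ_max, λ_min = (54642688/1334025 ± √119423981584384/71184908025)/2 = 1024/25, 1024/1334025
so κ_2 = √((1024/25) / (1024/1334025)) = 231.0000


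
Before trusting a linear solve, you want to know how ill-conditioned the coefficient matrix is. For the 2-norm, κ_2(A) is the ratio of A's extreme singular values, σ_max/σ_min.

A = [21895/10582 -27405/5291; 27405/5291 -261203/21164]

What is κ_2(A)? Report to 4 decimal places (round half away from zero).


AᵀA = [267963625/8613748 -642948705/8613748; -642948705/8613748 6172580893/34454992]; tr = 557264261/2650384, det = 17682025/10601536
λ_max, λ_min = (557264261/2650384 ± √310496592431728521/7024535347456)/2 = 841/4, 21025/2650384
so κ_2 = √((841/4) / (21025/2650384)) = 162.8000

162.8000


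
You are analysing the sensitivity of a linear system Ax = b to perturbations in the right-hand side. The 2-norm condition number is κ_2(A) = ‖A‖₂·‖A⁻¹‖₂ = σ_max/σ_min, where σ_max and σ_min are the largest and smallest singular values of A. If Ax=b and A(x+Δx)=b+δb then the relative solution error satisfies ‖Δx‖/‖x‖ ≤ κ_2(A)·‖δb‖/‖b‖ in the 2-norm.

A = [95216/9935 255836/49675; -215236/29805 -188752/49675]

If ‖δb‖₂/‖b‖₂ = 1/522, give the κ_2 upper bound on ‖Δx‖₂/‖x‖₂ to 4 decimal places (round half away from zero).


0.4568

AᵀA = [5116852624/35533521 4548210688/59222535; 4548210688/59222535 4043175056/98704225]; tr = 164309891104/888338025, det = 21381376/35533521
eigenvalues of AᵀA: λ = (tr ± √(tr²−4·det))/2 = 4624/25, 115600/35533521
so κ_2 = √((4624/25) / (115600/35533521)) = 238.4400
bound on ‖Δx‖/‖x‖: κ·ε = 238.4400·1/522 = 0.4568


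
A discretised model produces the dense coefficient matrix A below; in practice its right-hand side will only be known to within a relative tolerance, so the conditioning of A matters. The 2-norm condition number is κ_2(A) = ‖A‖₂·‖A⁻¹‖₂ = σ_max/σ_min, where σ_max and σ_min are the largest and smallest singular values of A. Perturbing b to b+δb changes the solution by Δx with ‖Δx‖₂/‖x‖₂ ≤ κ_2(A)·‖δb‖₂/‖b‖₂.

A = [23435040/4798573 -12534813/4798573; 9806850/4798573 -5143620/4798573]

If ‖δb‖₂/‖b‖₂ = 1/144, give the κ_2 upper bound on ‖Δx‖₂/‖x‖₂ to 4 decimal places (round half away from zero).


2.4126

M = AᵀA = [3818789388900/136250312641 -2036665999080/136250312641; -2036665999080/136250312641 1086262506801/136250312641]. tr(M)=16972497909/471454369, det(M)=5062500/471454369
eigenvalues of AᵀA: λ = (tr ± √(tr²−4·det))/2 = 36, 140625/471454369
σ_max=√36=6, σ_min=√(140625/471454369)=(375/21713) → κ = 347.4080
perturbation bound = 347.4080·1/144 = 2.4126


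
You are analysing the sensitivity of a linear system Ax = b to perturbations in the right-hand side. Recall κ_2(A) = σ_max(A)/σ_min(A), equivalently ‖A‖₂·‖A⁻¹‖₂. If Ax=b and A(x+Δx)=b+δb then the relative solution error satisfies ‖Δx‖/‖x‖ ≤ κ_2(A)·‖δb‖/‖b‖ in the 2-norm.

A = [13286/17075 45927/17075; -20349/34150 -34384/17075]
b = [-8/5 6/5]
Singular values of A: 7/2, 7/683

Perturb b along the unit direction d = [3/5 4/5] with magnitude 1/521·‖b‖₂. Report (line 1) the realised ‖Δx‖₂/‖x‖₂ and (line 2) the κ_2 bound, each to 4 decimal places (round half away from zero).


0.6555
0.6555

σ_max = 7/2, σ_min = 7/683
κ_2(A) = (7/2) / (7/683) = 341.5000
perturbation bound = 341.5000·1/521 = 0.6555
solve Ax = b  →  x = [-0.1600 -0.5486]
‖b‖ = 2.0000, ‖x‖ = 0.5714
δb = ε·‖b‖·d = [0.0023 0.0031]; solving A·Δx = δb gives ‖Δx‖ = 0.3746
realised ‖Δx‖/‖x‖ = 0.6555
tightness: 0.6555 against a bound of 0.6555; the bound is attained (ratio 1)


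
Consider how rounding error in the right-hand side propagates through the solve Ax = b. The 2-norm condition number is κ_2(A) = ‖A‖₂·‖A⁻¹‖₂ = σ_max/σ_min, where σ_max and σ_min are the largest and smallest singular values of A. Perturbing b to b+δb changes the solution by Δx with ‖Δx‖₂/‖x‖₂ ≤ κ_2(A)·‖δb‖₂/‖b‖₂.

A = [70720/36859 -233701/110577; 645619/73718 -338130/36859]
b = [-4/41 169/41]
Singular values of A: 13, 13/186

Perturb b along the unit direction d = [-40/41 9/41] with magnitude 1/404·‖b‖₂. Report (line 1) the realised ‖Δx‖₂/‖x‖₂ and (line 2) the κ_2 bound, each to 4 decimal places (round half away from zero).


σ_max = 13, σ_min = 13/186
κ = σ_max/σ_min = 13/(13/186) = 186.0000
bound on ‖Δx‖/‖x‖: κ·ε = 186.0000·1/404 = 0.4604
solve Ax = b  →  x = [10.5729 9.6446]
‖b‖ = 4.1231, ‖x‖ = 14.3110
Δx = A⁻¹·δb where δb = 1/404·4.1231·d; ‖Δx‖ = 0.1460
relative error = 0.0102
so the bound overstates the realised error by a factor of ≈ 45.1221 (computed from the unrounded values)

0.0102
0.4604


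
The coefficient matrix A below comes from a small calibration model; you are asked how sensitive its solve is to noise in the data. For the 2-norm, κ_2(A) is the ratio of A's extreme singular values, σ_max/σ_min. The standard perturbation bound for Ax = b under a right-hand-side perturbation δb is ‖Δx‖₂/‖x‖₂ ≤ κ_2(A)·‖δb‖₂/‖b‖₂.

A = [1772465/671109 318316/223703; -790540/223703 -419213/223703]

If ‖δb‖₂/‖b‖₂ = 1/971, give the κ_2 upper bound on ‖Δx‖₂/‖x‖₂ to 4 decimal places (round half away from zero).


0.3252

AᵀA = [8766213600625/450387289881 1558417904000/150129096627; 1558417904000/150129096627 277064615225/50043032209]; tr = 38961228850/1558433529, det = 9765625/1558433529
solving λ² − 38961228850/1558433529·λ + 9765625/1558433529 = 0 gives λ = 25, 390625/1558433529
κ = σ_max/σ_min = 5/(625/39477) = 315.8160
worst-case relative error ≤ 315.8160 × 1/971 = 0.3252


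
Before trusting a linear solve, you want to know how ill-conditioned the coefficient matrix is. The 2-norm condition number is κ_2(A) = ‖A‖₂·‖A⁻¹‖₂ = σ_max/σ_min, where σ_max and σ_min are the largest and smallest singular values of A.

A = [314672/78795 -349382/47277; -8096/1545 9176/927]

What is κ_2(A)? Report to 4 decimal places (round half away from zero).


243.3375

form AᵀA = [10780062976/248346081 -60633230240/745038243; -60633230240/745038243 341069318500/2235114729] with trace 1515881956/7733961 and determinant 5017600/7733961
char-poly roots: 196 and 25600/7733961
κ_2(A) = √(λ_max/λ_min) = √(196 / (25600/7733961)) = 243.3375
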